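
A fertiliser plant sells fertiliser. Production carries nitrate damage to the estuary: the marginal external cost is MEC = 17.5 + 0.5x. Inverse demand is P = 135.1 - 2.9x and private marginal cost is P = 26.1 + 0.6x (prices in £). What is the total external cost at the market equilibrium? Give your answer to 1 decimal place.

£787.5

Market equilibrium (private): 26.1 + 0.6x = 135.1 - 2.9x → x_m = 31.1429.
Total external cost = ∫₀^{x_m} (17.5 + 0.5x) dx = 17.5×31.1429 + ½×0.5×31.1429² = 787.4708.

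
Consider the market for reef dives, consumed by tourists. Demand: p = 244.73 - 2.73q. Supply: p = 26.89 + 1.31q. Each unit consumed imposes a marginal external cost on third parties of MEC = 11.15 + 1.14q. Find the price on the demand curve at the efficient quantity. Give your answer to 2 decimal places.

P = 135.80

Social marginal benefit = demand − MEC = 233.58 - 3.87q.
Set SMB = MC: 233.58 - 3.87q = 26.89 + 1.31q → q* = 39.9015.
Consumer price on the demand curve at q*: 244.73 − 2.73×39.9015 = 135.7989.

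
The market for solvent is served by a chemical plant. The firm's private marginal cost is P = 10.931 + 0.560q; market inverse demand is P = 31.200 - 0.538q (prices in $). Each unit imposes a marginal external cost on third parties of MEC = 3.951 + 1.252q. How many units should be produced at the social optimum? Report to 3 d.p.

Social marginal cost = private MC + MEC = 14.882 + 1.812q.
Set SMC = demand: 14.882 + 1.812q = 31.200 - 0.538q → q* = 6.9438.

q* = 6.944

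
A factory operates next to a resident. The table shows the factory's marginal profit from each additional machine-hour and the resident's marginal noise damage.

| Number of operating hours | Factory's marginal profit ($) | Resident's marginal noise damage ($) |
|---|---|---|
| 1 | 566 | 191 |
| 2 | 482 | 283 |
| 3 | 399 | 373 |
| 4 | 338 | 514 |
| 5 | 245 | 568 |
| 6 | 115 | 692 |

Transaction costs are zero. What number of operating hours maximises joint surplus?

Bargaining reaches the level where marginal profit last exceeds marginal noise damage.
That holds through level 3 (399 ≥ 373) but not at 4 (338 < 514).

3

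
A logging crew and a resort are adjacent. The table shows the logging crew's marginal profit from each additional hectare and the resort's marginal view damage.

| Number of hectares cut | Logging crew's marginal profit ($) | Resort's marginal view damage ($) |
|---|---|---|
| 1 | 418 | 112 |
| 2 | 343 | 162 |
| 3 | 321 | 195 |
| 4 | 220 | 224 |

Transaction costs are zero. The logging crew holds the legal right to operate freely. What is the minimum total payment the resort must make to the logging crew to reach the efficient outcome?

Left alone the logging crew would choose level 4 (marginal profit stays positive).
Efficient level: k* = 3 (marginal profit ≥ marginal view damage through 3).
The resort must at least cover the logging crew's forgone profit from cutting 4→3: 220 = 220.

$220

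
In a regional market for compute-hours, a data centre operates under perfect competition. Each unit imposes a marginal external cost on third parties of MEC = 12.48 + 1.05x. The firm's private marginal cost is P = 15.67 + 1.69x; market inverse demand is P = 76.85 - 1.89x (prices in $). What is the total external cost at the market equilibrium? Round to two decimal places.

Market equilibrium (private): 15.67 + 1.69x = 76.85 - 1.89x → x_m = 17.0894.
Total external cost = ∫₀^{x_m} (12.48 + 1.05x) dx = 12.48×17.0894 + ½×1.05×17.0894² = 366.6007.

$366.60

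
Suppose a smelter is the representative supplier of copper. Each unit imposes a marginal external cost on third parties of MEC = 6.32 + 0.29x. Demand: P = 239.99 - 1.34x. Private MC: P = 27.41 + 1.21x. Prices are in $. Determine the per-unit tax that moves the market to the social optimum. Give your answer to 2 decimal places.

tax = $27.38 per unit

Social marginal cost = private MC + MEC = 33.73 + 1.50x.
Set SMC = demand: 33.73 + 1.50x = 239.99 - 1.34x → x* = 72.6268.
The Pigouvian tax equals MEC at x*: 6.32 + 0.29×72.6268 = 27.3818.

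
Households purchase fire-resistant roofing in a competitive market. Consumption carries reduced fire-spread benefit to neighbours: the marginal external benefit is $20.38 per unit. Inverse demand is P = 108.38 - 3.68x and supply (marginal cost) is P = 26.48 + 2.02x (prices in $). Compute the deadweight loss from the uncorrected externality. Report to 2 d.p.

Market equilibrium (private): 26.48 + 2.02x = 108.38 - 3.68x → x_m = 14.3684.
Social marginal benefit = demand + MEB = 128.76 - 3.68x.
Set SMB = MC: 128.76 - 3.68x = 26.48 + 2.02x → x* = 17.9439.
The loss is the area between SMB and MC from x* to x_m; with linear curves that's a triangle of height MEB(x_m).
DWL = ½ × 3.5755 × 20.3800 = 36.4343.

DWL = $36.43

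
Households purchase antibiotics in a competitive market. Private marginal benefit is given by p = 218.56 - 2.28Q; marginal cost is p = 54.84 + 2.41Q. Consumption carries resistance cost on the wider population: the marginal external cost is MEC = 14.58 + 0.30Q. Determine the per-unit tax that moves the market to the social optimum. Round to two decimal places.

tax = 23.55 per unit

Social marginal benefit = demand − MEC = 203.98 - 2.58Q.
Set SMB = MC: 203.98 - 2.58Q = 54.84 + 2.41Q → Q* = 29.8878.
The Pigouvian tax equals MEC at Q*: 14.58 + 0.30×29.8878 = 23.5463.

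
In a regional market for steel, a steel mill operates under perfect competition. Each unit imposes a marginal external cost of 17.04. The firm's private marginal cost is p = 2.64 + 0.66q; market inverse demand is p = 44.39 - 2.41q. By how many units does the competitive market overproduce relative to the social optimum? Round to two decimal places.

5.55 units

Market equilibrium (private): 2.64 + 0.66q = 44.39 - 2.41q → q_m = 13.5993.
Social marginal cost = private MC + MEC = 19.68 + 0.66q.
Set SMC = demand: 19.68 + 0.66q = 44.39 - 2.41q → q* = 8.0489.
Gap = |13.5993 − 8.0489| = 5.5504.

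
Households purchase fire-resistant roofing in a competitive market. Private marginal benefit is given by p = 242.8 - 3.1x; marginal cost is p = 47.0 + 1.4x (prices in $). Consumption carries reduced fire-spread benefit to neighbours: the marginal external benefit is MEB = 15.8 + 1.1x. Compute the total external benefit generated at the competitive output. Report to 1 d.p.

Market equilibrium (private): 47.0 + 1.4x = 242.8 - 3.1x → x_m = 43.5111.
Total external benefit = ∫₀^{x_m} (15.8 + 1.1x) dx = 15.8×43.5111 + ½×1.1×43.5111² = 1728.7441.

$1728.7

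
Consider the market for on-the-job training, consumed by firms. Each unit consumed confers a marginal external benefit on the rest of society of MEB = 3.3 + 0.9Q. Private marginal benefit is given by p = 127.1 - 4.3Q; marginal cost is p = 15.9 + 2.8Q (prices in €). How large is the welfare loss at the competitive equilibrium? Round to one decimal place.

Market equilibrium (private): 15.9 + 2.8Q = 127.1 - 4.3Q → Q_m = 15.6620.
Social marginal benefit = demand + MEB = 130.4 - 3.4Q.
Set SMB = MC: 130.4 - 3.4Q = 15.9 + 2.8Q → Q* = 18.4677.
The loss is the area between SMB and MC from Q* to Q_m; with linear curves that's a triangle of height MEB(Q_m).
DWL = ½ × 2.8057 × 17.3958 = 24.4037.

DWL = €24.4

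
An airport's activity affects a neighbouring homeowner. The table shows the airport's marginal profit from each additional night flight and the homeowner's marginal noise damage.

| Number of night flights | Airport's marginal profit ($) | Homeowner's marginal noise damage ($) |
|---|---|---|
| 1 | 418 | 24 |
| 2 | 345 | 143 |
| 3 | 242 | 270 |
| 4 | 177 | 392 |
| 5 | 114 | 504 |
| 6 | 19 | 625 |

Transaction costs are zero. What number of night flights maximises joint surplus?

Bargaining reaches the level where marginal profit last exceeds marginal noise damage.
That holds through level 2 (345 ≥ 143) but not at 3 (242 < 270).

2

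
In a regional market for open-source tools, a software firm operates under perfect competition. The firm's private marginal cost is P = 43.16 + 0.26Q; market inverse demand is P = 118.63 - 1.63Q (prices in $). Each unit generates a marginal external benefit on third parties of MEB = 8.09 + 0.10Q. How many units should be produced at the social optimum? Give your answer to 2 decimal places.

Q* = 46.68

Social marginal cost = private MC − MEB = 35.07 + 0.16Q.
Set SMC = demand: 35.07 + 0.16Q = 118.63 - 1.63Q → Q* = 46.6816.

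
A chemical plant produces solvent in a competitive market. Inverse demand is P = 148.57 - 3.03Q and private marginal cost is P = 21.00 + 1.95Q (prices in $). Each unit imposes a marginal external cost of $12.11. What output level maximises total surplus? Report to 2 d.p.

Social marginal cost = private MC + MEC = 33.11 + 1.95Q.
Set SMC = demand: 33.11 + 1.95Q = 148.57 - 3.03Q → Q* = 23.1847.

Q* = 23.18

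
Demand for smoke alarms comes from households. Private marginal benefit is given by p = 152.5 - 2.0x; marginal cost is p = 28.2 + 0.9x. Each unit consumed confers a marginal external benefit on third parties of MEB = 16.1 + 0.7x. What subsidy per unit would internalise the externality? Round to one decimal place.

subsidy = 60.8 per unit

Social marginal benefit = demand + MEB = 168.6 - 1.3x.
Set SMB = MC: 168.6 - 1.3x = 28.2 + 0.9x → x* = 63.8182.
The Pigouvian subsidy equals MEB at x*: 16.1 + 0.7×63.8182 = 60.7727.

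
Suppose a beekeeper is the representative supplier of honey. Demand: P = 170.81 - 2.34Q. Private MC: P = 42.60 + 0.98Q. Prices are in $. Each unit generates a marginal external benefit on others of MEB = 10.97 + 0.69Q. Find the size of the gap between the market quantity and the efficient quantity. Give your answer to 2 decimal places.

14.30 units

Market equilibrium (private): 42.60 + 0.98Q = 170.81 - 2.34Q → Q_m = 38.6175.
Social marginal cost = private MC − MEB = 31.63 + 0.29Q.
Set SMC = demand: 31.63 + 0.29Q = 170.81 - 2.34Q → Q* = 52.9202.
Gap = |38.6175 − 52.9202| = 14.3027.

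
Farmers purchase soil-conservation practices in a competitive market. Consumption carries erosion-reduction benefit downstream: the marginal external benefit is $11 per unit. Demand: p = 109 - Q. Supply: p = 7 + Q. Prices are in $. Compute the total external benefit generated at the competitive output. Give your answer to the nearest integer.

$561

Market equilibrium (private): 7 + Q = 109 - Q → Q_m = 51.0000.
Total external benefit = MEB × Q_m = 11 × 51.0000 = 561.0000.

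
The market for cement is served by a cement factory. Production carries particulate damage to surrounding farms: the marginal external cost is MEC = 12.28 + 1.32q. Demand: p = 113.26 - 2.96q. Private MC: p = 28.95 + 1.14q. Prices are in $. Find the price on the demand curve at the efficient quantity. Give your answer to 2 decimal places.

Social marginal cost = private MC + MEC = 41.23 + 2.46q.
Set SMC = demand: 41.23 + 2.46q = 113.26 - 2.96q → q* = 13.2897.
Consumer price on the demand curve at q*: 113.26 − 2.96×13.2897 = 73.9225.

P = $73.92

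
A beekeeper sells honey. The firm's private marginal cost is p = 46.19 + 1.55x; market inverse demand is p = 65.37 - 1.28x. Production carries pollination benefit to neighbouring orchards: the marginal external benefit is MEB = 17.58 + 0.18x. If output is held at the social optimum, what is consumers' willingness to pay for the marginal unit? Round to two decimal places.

Social marginal cost = private MC − MEB = 28.61 + 1.37x.
Set SMC = demand: 28.61 + 1.37x = 65.37 - 1.28x → x* = 13.8717.
Consumer price on the demand curve at x*: 65.37 − 1.28×13.8717 = 47.6142.

P = 47.61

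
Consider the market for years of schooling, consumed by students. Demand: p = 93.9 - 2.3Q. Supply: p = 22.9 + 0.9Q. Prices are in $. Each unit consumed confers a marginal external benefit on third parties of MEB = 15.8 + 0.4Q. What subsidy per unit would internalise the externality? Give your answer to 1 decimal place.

subsidy = $28.2 per unit

Social marginal benefit = demand + MEB = 109.7 - 1.9Q.
Set SMB = MC: 109.7 - 1.9Q = 22.9 + 0.9Q → Q* = 31.0000.
The Pigouvian subsidy equals MEB at Q*: 15.8 + 0.4×31.0000 = 28.2000.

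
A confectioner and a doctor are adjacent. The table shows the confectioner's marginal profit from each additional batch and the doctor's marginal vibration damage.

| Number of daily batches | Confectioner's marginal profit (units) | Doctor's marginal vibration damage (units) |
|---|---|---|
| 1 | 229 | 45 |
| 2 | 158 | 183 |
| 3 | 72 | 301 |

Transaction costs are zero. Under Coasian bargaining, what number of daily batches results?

1

Bargaining reaches the level where marginal profit last exceeds marginal vibration damage.
That holds through level 1 (229 ≥ 45) but not at 2 (158 < 183).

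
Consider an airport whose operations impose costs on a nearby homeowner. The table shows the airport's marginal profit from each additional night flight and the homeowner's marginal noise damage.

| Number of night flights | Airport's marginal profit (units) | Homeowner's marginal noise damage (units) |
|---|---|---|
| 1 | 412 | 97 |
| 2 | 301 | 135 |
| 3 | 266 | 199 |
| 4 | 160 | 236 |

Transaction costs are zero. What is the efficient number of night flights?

3

Bargaining reaches the level where marginal profit last exceeds marginal noise damage.
That holds through level 3 (266 ≥ 199) but not at 4 (160 < 236).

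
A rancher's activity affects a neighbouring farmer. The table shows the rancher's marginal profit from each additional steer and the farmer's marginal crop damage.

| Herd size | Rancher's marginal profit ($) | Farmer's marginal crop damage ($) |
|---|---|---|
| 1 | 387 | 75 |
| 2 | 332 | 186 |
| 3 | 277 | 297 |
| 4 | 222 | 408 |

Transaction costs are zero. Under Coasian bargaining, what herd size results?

Bargaining reaches the level where marginal profit last exceeds marginal crop damage.
That holds through level 2 (332 ≥ 186) but not at 3 (277 < 297).

2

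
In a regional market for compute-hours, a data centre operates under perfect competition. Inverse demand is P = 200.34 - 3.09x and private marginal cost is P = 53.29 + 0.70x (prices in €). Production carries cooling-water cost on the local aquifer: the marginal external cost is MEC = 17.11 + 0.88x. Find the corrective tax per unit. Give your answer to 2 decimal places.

Social marginal cost = private MC + MEC = 70.40 + 1.58x.
Set SMC = demand: 70.40 + 1.58x = 200.34 - 3.09x → x* = 27.8244.
The Pigouvian tax equals MEC at x*: 17.11 + 0.88×27.8244 = 41.5955.

tax = €41.60 per unit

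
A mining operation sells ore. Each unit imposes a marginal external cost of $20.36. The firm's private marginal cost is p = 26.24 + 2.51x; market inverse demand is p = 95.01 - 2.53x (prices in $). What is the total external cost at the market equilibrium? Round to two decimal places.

Market equilibrium (private): 26.24 + 2.51x = 95.01 - 2.53x → x_m = 13.6448.
Total external cost = MEC × x_m = 20.36 × 13.6448 = 277.8081.

$277.81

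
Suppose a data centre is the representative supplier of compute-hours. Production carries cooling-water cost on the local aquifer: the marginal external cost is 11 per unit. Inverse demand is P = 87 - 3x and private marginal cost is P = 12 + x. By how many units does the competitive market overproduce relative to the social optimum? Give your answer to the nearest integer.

3 units

Market equilibrium (private): 12 + x = 87 - 3x → x_m = 18.7500.
Social marginal cost = private MC + MEC = 23 + x.
Set SMC = demand: 23 + x = 87 - 3x → x* = 16.0000.
Gap = |18.7500 − 16.0000| = 2.7500.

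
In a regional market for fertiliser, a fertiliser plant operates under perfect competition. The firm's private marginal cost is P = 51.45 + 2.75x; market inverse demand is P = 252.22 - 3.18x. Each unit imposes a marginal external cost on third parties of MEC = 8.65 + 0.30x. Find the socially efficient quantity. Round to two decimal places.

Social marginal cost = private MC + MEC = 60.10 + 3.05x.
Set SMC = demand: 60.10 + 3.05x = 252.22 - 3.18x → x* = 30.8379.

x* = 30.84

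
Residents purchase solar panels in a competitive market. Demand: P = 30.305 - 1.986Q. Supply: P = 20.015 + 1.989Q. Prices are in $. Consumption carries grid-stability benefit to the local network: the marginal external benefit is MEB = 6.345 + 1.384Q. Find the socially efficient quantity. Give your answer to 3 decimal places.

Q* = 6.420

Social marginal benefit = demand + MEB = 36.650 - 0.602Q.
Set SMB = MC: 36.650 - 0.602Q = 20.015 + 1.989Q → Q* = 6.4203.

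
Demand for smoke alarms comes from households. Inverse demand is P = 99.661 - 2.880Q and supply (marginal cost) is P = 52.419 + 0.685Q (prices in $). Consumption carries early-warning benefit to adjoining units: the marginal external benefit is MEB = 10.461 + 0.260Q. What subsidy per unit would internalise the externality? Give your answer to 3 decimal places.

Social marginal benefit = demand + MEB = 110.122 - 2.620Q.
Set SMB = MC: 110.122 - 2.620Q = 52.419 + 0.685Q → Q* = 17.4593.
The Pigouvian subsidy equals MEB at Q*: 10.461 + 0.260×17.4593 = 15.0004.

subsidy = $15.000 per unit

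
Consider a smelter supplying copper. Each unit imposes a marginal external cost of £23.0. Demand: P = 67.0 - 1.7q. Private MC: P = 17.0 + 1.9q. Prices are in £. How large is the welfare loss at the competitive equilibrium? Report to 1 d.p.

Market equilibrium (private): 17.0 + 1.9q = 67.0 - 1.7q → q_m = 13.8889.
Social marginal cost = private MC + MEC = 40.0 + 1.9q.
Set SMC = demand: 40.0 + 1.9q = 67.0 - 1.7q → q* = 7.5000.
Height of the DWL triangle at q_m is SMC(q_m) − demand(q_m) = MEC(q_m) = 23.0000.
DWL = ½ × 6.3889 × 23.0000 = 73.4724.

DWL = £73.5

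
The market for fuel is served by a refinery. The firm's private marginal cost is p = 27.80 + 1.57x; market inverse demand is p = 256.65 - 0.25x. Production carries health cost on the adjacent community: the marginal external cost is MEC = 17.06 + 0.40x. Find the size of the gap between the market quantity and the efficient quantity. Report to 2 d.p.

30.34 units

Market equilibrium (private): 27.80 + 1.57x = 256.65 - 0.25x → x_m = 125.7418.
Social marginal cost = private MC + MEC = 44.86 + 1.97x.
Set SMC = demand: 44.86 + 1.97x = 256.65 - 0.25x → x* = 95.4009.
Gap = |125.7418 − 95.4009| = 30.3409.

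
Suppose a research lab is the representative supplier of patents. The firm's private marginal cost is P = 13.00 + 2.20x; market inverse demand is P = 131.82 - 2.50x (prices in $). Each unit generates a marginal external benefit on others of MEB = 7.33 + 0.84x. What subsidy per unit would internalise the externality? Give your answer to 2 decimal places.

subsidy = $34.78 per unit

Social marginal cost = private MC − MEB = 5.67 + 1.36x.
Set SMC = demand: 5.67 + 1.36x = 131.82 - 2.50x → x* = 32.6813.
The Pigouvian subsidy equals MEB at x*: 7.33 + 0.84×32.6813 = 34.7823.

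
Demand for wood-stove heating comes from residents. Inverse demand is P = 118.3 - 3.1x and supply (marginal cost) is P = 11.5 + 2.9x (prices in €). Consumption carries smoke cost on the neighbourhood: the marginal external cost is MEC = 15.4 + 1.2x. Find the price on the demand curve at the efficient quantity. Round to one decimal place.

P = €78.9

Social marginal benefit = demand − MEC = 102.9 - 4.3x.
Set SMB = MC: 102.9 - 4.3x = 11.5 + 2.9x → x* = 12.6944.
Consumer price on the demand curve at x*: 118.3 − 3.1×12.6944 = 78.9474.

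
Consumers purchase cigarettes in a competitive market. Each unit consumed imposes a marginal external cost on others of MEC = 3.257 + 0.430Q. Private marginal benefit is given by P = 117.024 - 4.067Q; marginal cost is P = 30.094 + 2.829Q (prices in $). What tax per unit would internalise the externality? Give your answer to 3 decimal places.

tax = $8.168 per unit

Social marginal benefit = demand − MEC = 113.767 - 4.497Q.
Set SMB = MC: 113.767 - 4.497Q = 30.094 + 2.829Q → Q* = 11.4214.
The Pigouvian tax equals MEC at Q*: 3.257 + 0.430×11.4214 = 8.1682.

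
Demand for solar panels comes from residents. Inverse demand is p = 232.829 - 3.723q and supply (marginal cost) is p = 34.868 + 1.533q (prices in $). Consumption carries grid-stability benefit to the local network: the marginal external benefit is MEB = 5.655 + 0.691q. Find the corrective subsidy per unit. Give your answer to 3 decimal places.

subsidy = $36.476 per unit

Social marginal benefit = demand + MEB = 238.484 - 3.032q.
Set SMB = MC: 238.484 - 3.032q = 34.868 + 1.533q → q* = 44.6037.
The Pigouvian subsidy equals MEB at q*: 5.655 + 0.691×44.6037 = 36.4762.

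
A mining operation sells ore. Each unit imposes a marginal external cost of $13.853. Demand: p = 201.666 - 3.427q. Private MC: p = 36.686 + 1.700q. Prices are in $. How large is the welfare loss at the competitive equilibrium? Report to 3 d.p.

DWL = $18.715

Market equilibrium (private): 36.686 + 1.700q = 201.666 - 3.427q → q_m = 32.1787.
Social marginal cost = private MC + MEC = 50.539 + 1.700q.
Set SMC = demand: 50.539 + 1.700q = 201.666 - 3.427q → q* = 29.4767.
Between q* and q_m the wedge SMC − demand runs linearly from 0 to MEC(q_m), so the loss is a triangle.
DWL = ½ × 2.7020 × 13.8530 = 18.7154.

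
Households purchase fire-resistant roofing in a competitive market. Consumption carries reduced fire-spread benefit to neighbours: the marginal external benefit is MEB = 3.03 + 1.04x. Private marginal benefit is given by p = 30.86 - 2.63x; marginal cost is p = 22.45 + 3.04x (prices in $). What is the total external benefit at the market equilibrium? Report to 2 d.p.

Market equilibrium (private): 22.45 + 3.04x = 30.86 - 2.63x → x_m = 1.4832.
Total external benefit = ∫₀^{x_m} (3.03 + 1.04x) dx = 3.03×1.4832 + ½×1.04×1.4832² = 5.6380.

$5.64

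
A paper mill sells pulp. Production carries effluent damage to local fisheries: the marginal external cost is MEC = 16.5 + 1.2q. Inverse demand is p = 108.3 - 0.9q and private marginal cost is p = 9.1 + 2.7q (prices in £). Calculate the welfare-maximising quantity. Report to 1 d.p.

q* = 17.2

Social marginal cost = private MC + MEC = 25.6 + 3.9q.
Set SMC = demand: 25.6 + 3.9q = 108.3 - 0.9q → q* = 17.2292.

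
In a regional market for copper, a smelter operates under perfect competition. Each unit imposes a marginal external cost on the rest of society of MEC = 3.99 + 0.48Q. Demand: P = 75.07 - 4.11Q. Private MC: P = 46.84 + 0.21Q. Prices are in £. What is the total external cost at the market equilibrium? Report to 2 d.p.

Market equilibrium (private): 46.84 + 0.21Q = 75.07 - 4.11Q → Q_m = 6.5347.
Total external cost = ∫₀^{Q_m} (3.99 + 0.48Q) dQ = 3.99×6.5347 + ½×0.48×6.5347² = 36.3220.

£36.32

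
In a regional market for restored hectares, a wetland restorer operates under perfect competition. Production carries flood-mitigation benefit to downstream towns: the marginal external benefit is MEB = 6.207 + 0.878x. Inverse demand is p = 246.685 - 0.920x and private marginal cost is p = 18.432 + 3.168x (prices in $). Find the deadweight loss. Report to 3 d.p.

Market equilibrium (private): 18.432 + 3.168x = 246.685 - 0.920x → x_m = 55.8349.
Social marginal cost = private MC − MEB = 12.225 + 2.290x.
Set SMC = demand: 12.225 + 2.290x = 246.685 - 0.920x → x* = 73.0405.
The loss is the area between SMC and demand from x* to x_m; with linear curves that's a triangle of height MEB(x_m).
DWL = ½ × 17.2056 × 55.2300 = 475.1326.

DWL = $475.133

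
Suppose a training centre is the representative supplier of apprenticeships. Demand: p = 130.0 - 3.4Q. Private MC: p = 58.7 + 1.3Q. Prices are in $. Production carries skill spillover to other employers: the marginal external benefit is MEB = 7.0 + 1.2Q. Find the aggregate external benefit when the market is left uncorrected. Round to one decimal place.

$244.3

Market equilibrium (private): 58.7 + 1.3Q = 130.0 - 3.4Q → Q_m = 15.1702.
Total external benefit = ∫₀^{Q_m} (7.0 + 1.2Q) dQ = 7.0×15.1702 + ½×1.2×15.1702² = 244.2724.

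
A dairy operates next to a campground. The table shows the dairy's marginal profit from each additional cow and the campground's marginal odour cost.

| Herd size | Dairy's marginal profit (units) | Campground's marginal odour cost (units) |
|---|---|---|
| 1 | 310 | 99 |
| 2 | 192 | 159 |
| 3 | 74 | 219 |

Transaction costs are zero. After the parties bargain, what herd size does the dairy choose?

2

Bargaining reaches the level where marginal profit last exceeds marginal odour cost.
That holds through level 2 (192 ≥ 159) but not at 3 (74 < 219).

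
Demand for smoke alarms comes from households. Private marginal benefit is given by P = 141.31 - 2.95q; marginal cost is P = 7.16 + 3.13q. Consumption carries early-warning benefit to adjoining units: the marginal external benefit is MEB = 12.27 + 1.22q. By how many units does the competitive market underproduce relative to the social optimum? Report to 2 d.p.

8.06 units

Market equilibrium (private): 7.16 + 3.13q = 141.31 - 2.95q → q_m = 22.0641.
Social marginal benefit = demand + MEB = 153.58 - 1.73q.
Set SMB = MC: 153.58 - 1.73q = 7.16 + 3.13q → q* = 30.1276.
Gap = |22.0641 − 30.1276| = 8.0635.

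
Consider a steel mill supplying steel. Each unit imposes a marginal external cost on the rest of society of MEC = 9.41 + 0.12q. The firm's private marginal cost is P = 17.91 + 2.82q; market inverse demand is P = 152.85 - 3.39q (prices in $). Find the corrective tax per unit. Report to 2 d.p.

Social marginal cost = private MC + MEC = 27.32 + 2.94q.
Set SMC = demand: 27.32 + 2.94q = 152.85 - 3.39q → q* = 19.8310.
The Pigouvian tax equals MEC at q*: 9.41 + 0.12×19.8310 = 11.7897.

tax = $11.79 per unit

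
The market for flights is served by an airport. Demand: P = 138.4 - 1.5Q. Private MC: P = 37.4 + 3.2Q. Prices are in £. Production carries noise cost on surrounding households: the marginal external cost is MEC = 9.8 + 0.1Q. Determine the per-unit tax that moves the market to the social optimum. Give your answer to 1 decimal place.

tax = £11.7 per unit

Social marginal cost = private MC + MEC = 47.2 + 3.3Q.
Set SMC = demand: 47.2 + 3.3Q = 138.4 - 1.5Q → Q* = 19.0000.
The Pigouvian tax equals MEC at Q*: 9.8 + 0.1×19.0000 = 11.7000.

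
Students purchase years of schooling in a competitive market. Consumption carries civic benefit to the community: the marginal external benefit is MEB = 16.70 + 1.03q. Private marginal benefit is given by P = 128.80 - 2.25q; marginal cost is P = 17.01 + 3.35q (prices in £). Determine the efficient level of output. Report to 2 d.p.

q* = 28.12

Social marginal benefit = demand + MEB = 145.50 - 1.22q.
Set SMB = MC: 145.50 - 1.22q = 17.01 + 3.35q → q* = 28.1160.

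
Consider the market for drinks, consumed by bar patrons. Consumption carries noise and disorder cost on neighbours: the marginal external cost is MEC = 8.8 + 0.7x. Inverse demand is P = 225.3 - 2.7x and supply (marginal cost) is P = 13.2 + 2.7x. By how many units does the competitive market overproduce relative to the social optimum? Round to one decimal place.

5.9 units

Market equilibrium (private): 13.2 + 2.7x = 225.3 - 2.7x → x_m = 39.2778.
Social marginal benefit = demand − MEC = 216.5 - 3.4x.
Set SMB = MC: 216.5 - 3.4x = 13.2 + 2.7x → x* = 33.3279.
Gap = |39.2778 − 33.3279| = 5.9499.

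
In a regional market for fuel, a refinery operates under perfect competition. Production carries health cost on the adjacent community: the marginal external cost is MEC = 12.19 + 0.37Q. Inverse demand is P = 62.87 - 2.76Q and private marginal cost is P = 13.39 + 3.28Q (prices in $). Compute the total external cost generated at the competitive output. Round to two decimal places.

$112.28

Market equilibrium (private): 13.39 + 3.28Q = 62.87 - 2.76Q → Q_m = 8.1921.
Total external cost = ∫₀^{Q_m} (12.19 + 0.37Q) dQ = 12.19×8.1921 + ½×0.37×8.1921² = 112.2771.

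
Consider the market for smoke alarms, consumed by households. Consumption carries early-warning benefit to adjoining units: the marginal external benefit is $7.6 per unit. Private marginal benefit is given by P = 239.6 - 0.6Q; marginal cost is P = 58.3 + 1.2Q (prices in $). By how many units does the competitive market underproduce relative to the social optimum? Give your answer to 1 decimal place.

4.2 units

Market equilibrium (private): 58.3 + 1.2Q = 239.6 - 0.6Q → Q_m = 100.7222.
Social marginal benefit = demand + MEB = 247.2 - 0.6Q.
Set SMB = MC: 247.2 - 0.6Q = 58.3 + 1.2Q → Q* = 104.9444.
Gap = |100.7222 − 104.9444| = 4.2222.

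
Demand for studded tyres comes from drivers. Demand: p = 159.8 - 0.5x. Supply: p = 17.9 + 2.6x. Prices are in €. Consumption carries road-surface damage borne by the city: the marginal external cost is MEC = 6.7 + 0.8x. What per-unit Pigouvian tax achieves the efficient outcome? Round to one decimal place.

Social marginal benefit = demand − MEC = 153.1 - 1.3x.
Set SMB = MC: 153.1 - 1.3x = 17.9 + 2.6x → x* = 34.6667.
The Pigouvian tax equals MEC at x*: 6.7 + 0.8×34.6667 = 34.4334.

tax = €34.4 per unit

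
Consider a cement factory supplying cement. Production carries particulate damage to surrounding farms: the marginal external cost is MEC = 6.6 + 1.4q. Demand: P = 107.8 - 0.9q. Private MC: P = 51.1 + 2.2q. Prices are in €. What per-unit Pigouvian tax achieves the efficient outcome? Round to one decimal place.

tax = €22.2 per unit

Social marginal cost = private MC + MEC = 57.7 + 3.6q.
Set SMC = demand: 57.7 + 3.6q = 107.8 - 0.9q → q* = 11.1333.
The Pigouvian tax equals MEC at q*: 6.6 + 1.4×11.1333 = 22.1866.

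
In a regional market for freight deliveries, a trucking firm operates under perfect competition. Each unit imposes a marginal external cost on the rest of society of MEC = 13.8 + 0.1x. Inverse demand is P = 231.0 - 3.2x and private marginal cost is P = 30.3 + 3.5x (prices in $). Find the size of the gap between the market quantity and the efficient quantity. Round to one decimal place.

Market equilibrium (private): 30.3 + 3.5x = 231.0 - 3.2x → x_m = 29.9552.
Social marginal cost = private MC + MEC = 44.1 + 3.6x.
Set SMC = demand: 44.1 + 3.6x = 231.0 - 3.2x → x* = 27.4853.
Gap = |29.9552 − 27.4853| = 2.4699.

2.5 units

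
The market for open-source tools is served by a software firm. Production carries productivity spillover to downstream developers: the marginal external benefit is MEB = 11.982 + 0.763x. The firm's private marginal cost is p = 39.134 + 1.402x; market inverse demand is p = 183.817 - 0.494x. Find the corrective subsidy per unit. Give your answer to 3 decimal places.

Social marginal cost = private MC − MEB = 27.152 + 0.639x.
Set SMC = demand: 27.152 + 0.639x = 183.817 - 0.494x → x* = 138.2745.
The Pigouvian subsidy equals MEB at x*: 11.982 + 0.763×138.2745 = 117.4854.

subsidy = 117.485 per unit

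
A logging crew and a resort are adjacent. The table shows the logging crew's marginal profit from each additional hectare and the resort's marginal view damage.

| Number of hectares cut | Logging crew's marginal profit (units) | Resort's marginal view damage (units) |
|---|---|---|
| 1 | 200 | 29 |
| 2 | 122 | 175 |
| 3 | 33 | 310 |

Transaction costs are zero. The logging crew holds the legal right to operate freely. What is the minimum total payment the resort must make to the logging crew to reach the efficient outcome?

155

Left alone the logging crew would choose level 3 (marginal profit stays positive).
Efficient level: k* = 1 (marginal profit ≥ marginal view damage through 1).
The resort must at least cover the logging crew's forgone profit from cutting 3→1: 122 + 33 = 155.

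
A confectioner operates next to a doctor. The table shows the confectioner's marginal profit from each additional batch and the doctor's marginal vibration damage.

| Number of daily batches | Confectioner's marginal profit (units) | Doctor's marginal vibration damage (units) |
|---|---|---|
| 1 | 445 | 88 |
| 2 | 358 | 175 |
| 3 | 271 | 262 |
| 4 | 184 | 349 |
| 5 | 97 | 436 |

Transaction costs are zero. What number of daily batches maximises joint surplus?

Bargaining reaches the level where marginal profit last exceeds marginal vibration damage.
That holds through level 3 (271 ≥ 262) but not at 4 (184 < 349).

3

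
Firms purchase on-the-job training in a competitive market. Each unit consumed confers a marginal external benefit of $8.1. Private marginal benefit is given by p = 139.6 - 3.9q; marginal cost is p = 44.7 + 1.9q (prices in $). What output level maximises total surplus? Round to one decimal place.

Social marginal benefit = demand + MEB = 147.7 - 3.9q.
Set SMB = MC: 147.7 - 3.9q = 44.7 + 1.9q → q* = 17.7586.

q* = 17.8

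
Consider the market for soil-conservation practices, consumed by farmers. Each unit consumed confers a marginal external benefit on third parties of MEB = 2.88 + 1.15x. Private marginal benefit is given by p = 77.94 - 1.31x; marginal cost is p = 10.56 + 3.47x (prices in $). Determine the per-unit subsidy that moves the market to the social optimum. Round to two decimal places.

subsidy = $25.14 per unit

Social marginal benefit = demand + MEB = 80.82 - 0.16x.
Set SMB = MC: 80.82 - 0.16x = 10.56 + 3.47x → x* = 19.3554.
The Pigouvian subsidy equals MEB at x*: 2.88 + 1.15×19.3554 = 25.1387.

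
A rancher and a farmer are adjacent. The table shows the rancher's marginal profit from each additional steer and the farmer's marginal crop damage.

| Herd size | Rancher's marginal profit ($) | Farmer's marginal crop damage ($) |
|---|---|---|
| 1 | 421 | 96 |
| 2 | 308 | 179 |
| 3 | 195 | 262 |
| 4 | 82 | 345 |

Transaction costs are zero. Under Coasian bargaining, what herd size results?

2

Bargaining reaches the level where marginal profit last exceeds marginal crop damage.
That holds through level 2 (308 ≥ 179) but not at 3 (195 < 262).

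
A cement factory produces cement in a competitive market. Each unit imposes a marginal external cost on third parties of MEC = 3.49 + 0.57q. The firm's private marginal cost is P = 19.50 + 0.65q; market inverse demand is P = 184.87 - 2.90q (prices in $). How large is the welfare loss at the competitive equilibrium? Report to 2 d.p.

DWL = $109.53

Market equilibrium (private): 19.50 + 0.65q = 184.87 - 2.90q → q_m = 46.5831.
Social marginal cost = private MC + MEC = 22.99 + 1.22q.
Set SMC = demand: 22.99 + 1.22q = 184.87 - 2.90q → q* = 39.2913.
Between q* and q_m the wedge SMC − demand runs linearly from 0 to MEC(q_m), so the loss is a triangle.
DWL = ½ × 7.2918 × 30.0424 = 109.5316.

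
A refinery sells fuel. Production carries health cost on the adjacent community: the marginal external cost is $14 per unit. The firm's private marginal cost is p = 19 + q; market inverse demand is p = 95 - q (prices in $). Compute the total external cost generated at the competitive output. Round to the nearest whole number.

Market equilibrium (private): 19 + q = 95 - q → q_m = 38.0000.
Total external cost = MEC × q_m = 14 × 38.0000 = 532.0000.

$532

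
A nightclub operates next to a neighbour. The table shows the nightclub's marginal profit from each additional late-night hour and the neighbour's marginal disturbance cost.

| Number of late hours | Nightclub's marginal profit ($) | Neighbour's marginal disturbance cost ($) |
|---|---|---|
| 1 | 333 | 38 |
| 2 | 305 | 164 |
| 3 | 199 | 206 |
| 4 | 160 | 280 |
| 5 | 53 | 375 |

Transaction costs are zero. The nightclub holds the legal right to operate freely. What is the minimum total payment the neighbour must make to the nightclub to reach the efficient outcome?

Left alone the nightclub would choose level 5 (marginal profit stays positive).
Efficient level: k* = 2 (marginal profit ≥ marginal disturbance cost through 2).
The neighbour must at least cover the nightclub's forgone profit from cutting 5→2: 199 + 160 + 53 = 412.

$412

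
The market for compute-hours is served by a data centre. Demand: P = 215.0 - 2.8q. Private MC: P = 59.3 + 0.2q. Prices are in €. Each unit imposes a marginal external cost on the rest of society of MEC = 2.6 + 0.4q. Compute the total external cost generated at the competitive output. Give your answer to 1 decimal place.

Market equilibrium (private): 59.3 + 0.2q = 215.0 - 2.8q → q_m = 51.9000.
Total external cost = ∫₀^{q_m} (2.6 + 0.4q) dq = 2.6×51.9000 + ½×0.4×51.9000² = 673.6620.

€673.7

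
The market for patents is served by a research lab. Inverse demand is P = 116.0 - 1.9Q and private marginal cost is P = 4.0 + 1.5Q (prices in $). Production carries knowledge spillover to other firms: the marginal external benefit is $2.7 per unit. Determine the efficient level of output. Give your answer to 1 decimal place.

Q* = 33.7

Social marginal cost = private MC − MEB = 1.3 + 1.5Q.
Set SMC = demand: 1.3 + 1.5Q = 116.0 - 1.9Q → Q* = 33.7353.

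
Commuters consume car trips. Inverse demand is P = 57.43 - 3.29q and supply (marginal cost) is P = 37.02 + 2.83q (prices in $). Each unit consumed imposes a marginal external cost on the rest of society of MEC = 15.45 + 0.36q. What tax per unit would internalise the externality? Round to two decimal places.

tax = $15.73 per unit

Social marginal benefit = demand − MEC = 41.98 - 3.65q.
Set SMB = MC: 41.98 - 3.65q = 37.02 + 2.83q → q* = 0.7654.
The Pigouvian tax equals MEC at q*: 15.45 + 0.36×0.7654 = 15.7255.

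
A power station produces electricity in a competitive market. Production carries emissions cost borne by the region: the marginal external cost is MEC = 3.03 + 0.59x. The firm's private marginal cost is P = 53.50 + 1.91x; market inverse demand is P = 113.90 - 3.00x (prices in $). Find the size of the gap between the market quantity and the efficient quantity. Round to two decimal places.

Market equilibrium (private): 53.50 + 1.91x = 113.90 - 3.00x → x_m = 12.3014.
Social marginal cost = private MC + MEC = 56.53 + 2.50x.
Set SMC = demand: 56.53 + 2.50x = 113.90 - 3.00x → x* = 10.4309.
Gap = |12.3014 − 10.4309| = 1.8705.

1.87 units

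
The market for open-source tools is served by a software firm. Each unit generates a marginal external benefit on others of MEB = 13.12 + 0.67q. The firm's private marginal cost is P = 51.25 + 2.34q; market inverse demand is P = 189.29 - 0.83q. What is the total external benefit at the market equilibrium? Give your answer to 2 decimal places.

Market equilibrium (private): 51.25 + 2.34q = 189.29 - 0.83q → q_m = 43.5457.
Total external benefit = ∫₀^{q_m} (13.12 + 0.67q) dq = 13.12×43.5457 + ½×0.67×43.5457² = 1206.5560.

1206.56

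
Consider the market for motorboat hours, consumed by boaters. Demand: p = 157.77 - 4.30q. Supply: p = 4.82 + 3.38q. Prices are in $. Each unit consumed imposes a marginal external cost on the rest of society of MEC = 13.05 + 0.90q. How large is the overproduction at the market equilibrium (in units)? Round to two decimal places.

3.61 units

Market equilibrium (private): 4.82 + 3.38q = 157.77 - 4.30q → q_m = 19.9154.
Social marginal benefit = demand − MEC = 144.72 - 5.20q.
Set SMB = MC: 144.72 - 5.20q = 4.82 + 3.38q → q* = 16.3054.
Gap = |19.9154 − 16.3054| = 3.6100.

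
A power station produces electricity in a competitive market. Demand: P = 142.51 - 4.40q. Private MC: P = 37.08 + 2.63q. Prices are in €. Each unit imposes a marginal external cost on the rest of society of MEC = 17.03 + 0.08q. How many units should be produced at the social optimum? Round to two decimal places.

q* = 12.43

Social marginal cost = private MC + MEC = 54.11 + 2.71q.
Set SMC = demand: 54.11 + 2.71q = 142.51 - 4.40q → q* = 12.4332.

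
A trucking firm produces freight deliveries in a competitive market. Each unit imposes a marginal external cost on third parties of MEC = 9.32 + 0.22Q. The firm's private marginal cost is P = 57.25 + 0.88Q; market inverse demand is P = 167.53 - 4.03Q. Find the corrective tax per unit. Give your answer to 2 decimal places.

tax = 13.65 per unit

Social marginal cost = private MC + MEC = 66.57 + 1.10Q.
Set SMC = demand: 66.57 + 1.10Q = 167.53 - 4.03Q → Q* = 19.6803.
The Pigouvian tax equals MEC at Q*: 9.32 + 0.22×19.6803 = 13.6497.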